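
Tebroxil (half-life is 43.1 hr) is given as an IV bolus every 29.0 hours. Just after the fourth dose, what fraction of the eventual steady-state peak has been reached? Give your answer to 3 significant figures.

0.845

k = ln 2 / 43.1 = 0.01608 hr⁻¹
f_n = 1 − e^(−nkτ) = 1 − e^(−4 × 0.01608 × 29.0) = 1 − e^(−1.866) = 1 − 0.1548 ≈ 0.845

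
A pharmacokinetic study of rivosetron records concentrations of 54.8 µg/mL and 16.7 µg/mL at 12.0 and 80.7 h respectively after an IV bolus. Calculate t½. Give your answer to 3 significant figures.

k = ln(C₁/C₂) / (t₂ − t₁) = ln(54.8/16.7) / (80.7 − 12.0)
  = 1.188 / 68.70 = 0.01730 h⁻¹
t½ = ln 2 / k = ln 2 / 0.01730 ≈ 40.1 hours

40.1 hours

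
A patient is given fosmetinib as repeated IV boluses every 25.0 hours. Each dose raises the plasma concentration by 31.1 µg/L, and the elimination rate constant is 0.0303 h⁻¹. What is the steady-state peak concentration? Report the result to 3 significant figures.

Fraction remaining after one interval: e^(−kτ) = e^(−0.03030 × 25.0) = 0.4688
R = 1 / (1 − 0.4688) = 1.883
Css,max = 31.1 × 1.883 ≈ 58.6 µg/L

58.6 µg/L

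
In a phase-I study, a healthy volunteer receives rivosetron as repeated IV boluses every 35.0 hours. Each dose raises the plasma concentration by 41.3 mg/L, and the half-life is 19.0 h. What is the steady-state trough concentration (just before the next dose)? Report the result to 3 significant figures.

16.0 mg/L

k = ln 2 / 19.0 = 0.03648 h⁻¹
Fraction remaining after one interval: e^(−kτ) = e^(−0.03648 × 35.0) = 0.2789
R = 1 / (1 − 0.2789) = 1.387
Css,max = 41.3 × 1.387 = 57.27 mg/L
Css,min = Css,max × e^(−kτ) = 57.27 × 0.2789 ≈ 16.0 mg/L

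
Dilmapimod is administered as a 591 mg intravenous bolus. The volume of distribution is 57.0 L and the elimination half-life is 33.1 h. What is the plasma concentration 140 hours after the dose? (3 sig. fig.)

C₀ = dose / V = 591 / 57.0 = 10.37 mg/L
k = ln 2 / 33.1 = 0.02094 h⁻¹
C(t) = C₀ e^(−kt) = 10.37 × e^(−0.02094 × 140) = 10.37 × e^(−2.932) = 10.37 × 0.05330 ≈ 0.553 mg/L

0.553 mg/L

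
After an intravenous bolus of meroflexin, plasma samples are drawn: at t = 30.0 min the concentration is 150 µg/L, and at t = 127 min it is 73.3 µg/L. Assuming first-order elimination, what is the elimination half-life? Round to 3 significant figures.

93.9 minutes

k = ln(C₁/C₂) / (t₂ − t₁) = ln(150/73.3) / (127 − 30.0)
  = 0.7161 / 97.00 = 0.007382 min⁻¹
t½ = ln 2 / k = ln 2 / 0.007382 ≈ 93.9 minutes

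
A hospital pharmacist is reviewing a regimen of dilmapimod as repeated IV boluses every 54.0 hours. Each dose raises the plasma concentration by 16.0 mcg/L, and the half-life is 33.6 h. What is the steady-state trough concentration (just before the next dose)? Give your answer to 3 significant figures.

7.82 mcg/L

k = ln 2 / 33.6 = 0.02063 h⁻¹
Fraction remaining after one interval: e^(−kτ) = e^(−0.02063 × 54.0) = 0.3282
R = 1 / (1 − 0.3282) = 1.489
Css,max = 16.0 × 1.489 = 23.82 mcg/L
Css,min = Css,max × e^(−kτ) = 23.82 × 0.3282 ≈ 7.82 mcg/L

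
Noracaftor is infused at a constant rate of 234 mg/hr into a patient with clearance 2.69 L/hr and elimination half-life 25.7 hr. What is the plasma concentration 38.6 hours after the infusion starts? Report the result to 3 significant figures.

Css = rate / CL = 234 / 2.69 = 86.99 mg/L
k = ln 2 / 25.7 = 0.02697 hr⁻¹
C(t) = Css (1 − e^(−kt)) = 86.99 × (1 − e^(−1.041)) = 86.99 × 0.6469 ≈ 56.3 mg/L

56.3 mg/L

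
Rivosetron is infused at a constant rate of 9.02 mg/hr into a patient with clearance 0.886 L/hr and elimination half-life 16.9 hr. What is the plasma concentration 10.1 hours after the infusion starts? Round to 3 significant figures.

Css = rate / CL = 9.02 / 0.886 = 10.18 mg/L
k = ln 2 / 16.9 = 0.04101 hr⁻¹
C(t) = Css (1 − e^(−kt)) = 10.18 × (1 − e^(−0.4142)) = 10.18 × 0.3392 ≈ 3.45 mg/L

3.45 mg/L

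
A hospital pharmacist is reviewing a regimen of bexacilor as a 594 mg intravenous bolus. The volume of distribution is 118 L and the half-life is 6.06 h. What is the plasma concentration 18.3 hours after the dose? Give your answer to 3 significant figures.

C₀ = dose / V = 594 / 118 = 5.034 µg/mL
k = ln 2 / 6.06 = 0.1144 h⁻¹
C(t) = C₀ e^(−kt) = 5.034 × e^(−0.1144 × 18.3) = 5.034 × e^(−2.093) = 5.034 × 0.1233 ≈ 0.621 µg/mL

0.621 µg/mL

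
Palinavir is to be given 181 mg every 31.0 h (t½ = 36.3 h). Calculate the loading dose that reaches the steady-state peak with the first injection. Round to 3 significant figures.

405 mg

k = ln 2 / 36.3 = 0.01909 h⁻¹
Accumulation ratio R = 1 / (1 − e^(−kτ)) = 1 / (1 − e^(−0.01909×31.0)) = 1 / (1 − 0.5533) = 2.238
Loading dose = maintenance dose × R = 181 × 2.238 ≈ 405 mg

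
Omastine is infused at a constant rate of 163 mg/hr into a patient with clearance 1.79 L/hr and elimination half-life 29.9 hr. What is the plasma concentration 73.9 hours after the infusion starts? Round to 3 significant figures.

Css = rate / CL = 163 / 1.79 = 91.06 mg/L
k = ln 2 / 29.9 = 0.02318 hr⁻¹
C(t) = Css (1 − e^(−kt)) = 91.06 × (1 − e^(−1.713)) = 91.06 × 0.8197 ≈ 74.6 mg/L

74.6 mg/L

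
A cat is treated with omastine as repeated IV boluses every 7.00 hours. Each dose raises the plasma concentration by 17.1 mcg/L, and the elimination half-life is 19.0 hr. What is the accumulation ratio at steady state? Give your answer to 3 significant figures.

k = ln 2 / 19.0 = 0.03648 hr⁻¹
Fraction remaining after one interval: e^(−kτ) = e^(−0.03648 × 7.00) = 0.7746
R = 1 / (1 − 0.7746) = 1 / 0.2254 ≈ 4.44

4.44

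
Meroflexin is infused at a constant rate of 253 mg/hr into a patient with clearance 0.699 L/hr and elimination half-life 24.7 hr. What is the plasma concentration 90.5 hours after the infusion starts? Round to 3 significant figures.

333 mg/L

Css = rate / CL = 253 / 0.699 = 361.9 mg/L
k = ln 2 / 24.7 = 0.02806 hr⁻¹
C(t) = Css (1 − e^(−kt)) = 361.9 × (1 − e^(−2.540)) = 361.9 × 0.9211 ≈ 333 mg/L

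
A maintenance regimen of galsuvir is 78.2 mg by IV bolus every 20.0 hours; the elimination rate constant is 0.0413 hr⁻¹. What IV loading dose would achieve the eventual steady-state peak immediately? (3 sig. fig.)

139 mg

Accumulation ratio R = 1 / (1 − e^(−kτ)) = 1 / (1 − e^(−0.04130×20.0)) = 1 / (1 − 0.4378) = 1.779
Loading dose = maintenance dose × R = 78.2 × 1.779 ≈ 139 mg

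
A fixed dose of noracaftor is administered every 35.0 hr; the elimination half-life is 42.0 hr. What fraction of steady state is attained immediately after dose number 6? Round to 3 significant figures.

0.969

k = ln 2 / 42.0 = 0.01650 hr⁻¹
f_n = 1 − e^(−nkτ) = 1 − e^(−6 × 0.01650 × 35.0) = 1 − e^(−3.466) = 1 − 0.03125 ≈ 0.969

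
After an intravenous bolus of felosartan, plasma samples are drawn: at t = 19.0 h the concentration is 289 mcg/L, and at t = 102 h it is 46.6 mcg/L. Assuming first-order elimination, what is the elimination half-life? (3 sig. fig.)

k = ln(C₁/C₂) / (t₂ − t₁) = ln(289/46.6) / (102 − 19.0)
  = 1.825 / 83.00 = 0.02199 h⁻¹
t½ = ln 2 / k = ln 2 / 0.02199 ≈ 31.5 hours

31.5 hours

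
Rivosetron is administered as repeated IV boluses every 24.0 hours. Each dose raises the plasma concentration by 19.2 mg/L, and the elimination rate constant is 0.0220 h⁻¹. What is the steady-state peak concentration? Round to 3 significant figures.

46.8 mg/L

Fraction remaining after one interval: e^(−kτ) = e^(−0.02200 × 24.0) = 0.5898
R = 1 / (1 − 0.5898) = 2.438
Css,max = 19.2 × 2.438 ≈ 46.8 mg/L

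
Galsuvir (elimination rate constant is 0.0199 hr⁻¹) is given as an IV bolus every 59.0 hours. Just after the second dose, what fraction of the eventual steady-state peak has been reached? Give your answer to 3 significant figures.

0.904

f_n = 1 − e^(−nkτ) = 1 − e^(−2 × 0.01990 × 59.0) = 1 − e^(−2.348) = 1 − 0.09554 ≈ 0.904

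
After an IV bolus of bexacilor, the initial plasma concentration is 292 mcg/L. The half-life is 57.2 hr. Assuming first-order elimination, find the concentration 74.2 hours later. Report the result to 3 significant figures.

119 mcg/L

k = ln 2 / 57.2 = 0.01212 hr⁻¹
74.2 hr is 1.297 half-lives, so C = 292 × (1/2)^1.297 = 292 × 0.4069 ≈ 119 mcg/L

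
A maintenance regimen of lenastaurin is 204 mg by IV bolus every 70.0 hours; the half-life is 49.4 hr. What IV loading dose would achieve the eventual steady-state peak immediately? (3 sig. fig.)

k = ln 2 / 49.4 = 0.01403 hr⁻¹
Accumulation ratio R = 1 / (1 − e^(−kτ)) = 1 / (1 − e^(−0.01403×70.0)) = 1 / (1 − 0.3745) = 1.599
Loading dose = maintenance dose × R = 204 × 1.599 ≈ 326 mg

326 mg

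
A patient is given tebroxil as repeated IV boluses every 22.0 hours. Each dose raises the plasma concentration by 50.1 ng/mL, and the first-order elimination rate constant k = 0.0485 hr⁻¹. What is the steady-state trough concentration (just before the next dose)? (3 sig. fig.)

26.3 ng/mL

Fraction remaining after one interval: e^(−kτ) = e^(−0.04850 × 22.0) = 0.3440
R = 1 / (1 − 0.3440) = 1.524
Css,max = 50.1 × 1.524 = 76.38 ng/mL
Css,min = Css,max × e^(−kτ) = 76.38 × 0.3440 ≈ 26.3 ng/mL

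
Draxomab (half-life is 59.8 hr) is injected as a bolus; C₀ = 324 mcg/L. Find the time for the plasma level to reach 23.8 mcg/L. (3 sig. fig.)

225 hours

k = ln 2 / 59.8 = 0.01159 hr⁻¹
C(t) = C₀ e^(−kt)  ⇒  t = ln(C₀/C) / k
t = ln(324/23.8) / 0.01159 = 2.611 / 0.01159 ≈ 225 hours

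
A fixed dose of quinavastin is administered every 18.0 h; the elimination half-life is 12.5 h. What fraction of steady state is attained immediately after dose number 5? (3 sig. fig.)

k = ln 2 / 12.5 = 0.05545 h⁻¹
f_n = 1 − e^(−nkτ) = 1 − e^(−5 × 0.05545 × 18.0) = 1 − e^(−4.991) = 1 − 0.006801 ≈ 0.993

0.993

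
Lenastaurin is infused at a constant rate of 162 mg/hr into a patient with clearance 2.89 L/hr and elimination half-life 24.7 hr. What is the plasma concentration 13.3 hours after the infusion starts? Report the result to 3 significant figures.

17.5 µg/mL

Css = rate / CL = 162 / 2.89 = 56.06 µg/mL
k = ln 2 / 24.7 = 0.02806 hr⁻¹
C(t) = Css (1 − e^(−kt)) = 56.06 × (1 − e^(−0.3732)) = 56.06 × 0.3115 ≈ 17.5 µg/mL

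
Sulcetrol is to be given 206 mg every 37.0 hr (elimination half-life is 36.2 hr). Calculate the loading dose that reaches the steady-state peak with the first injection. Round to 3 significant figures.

k = ln 2 / 36.2 = 0.01915 hr⁻¹
Accumulation ratio R = 1 / (1 − e^(−kτ)) = 1 / (1 − e^(−0.01915×37.0)) = 1 / (1 − 0.4924) = 1.970
Loading dose = maintenance dose × R = 206 × 1.970 ≈ 406 mg

406 mg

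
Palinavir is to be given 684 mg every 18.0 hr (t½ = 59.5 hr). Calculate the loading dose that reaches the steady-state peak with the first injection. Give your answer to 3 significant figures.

k = ln 2 / 59.5 = 0.01165 hr⁻¹
Accumulation ratio R = 1 / (1 − e^(−kτ)) = 1 / (1 − e^(−0.01165×18.0)) = 1 / (1 − 0.8108) = 5.286
Loading dose = maintenance dose × R = 684 × 5.286 ≈ 3620 mg

3620 mg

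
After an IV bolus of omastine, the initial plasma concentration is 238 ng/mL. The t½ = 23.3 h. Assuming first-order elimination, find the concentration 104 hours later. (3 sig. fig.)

k = ln 2 / 23.3 = 0.02975 h⁻¹
104 h is 4.464 half-lives, so C = 238 × (1/2)^4.464 = 238 × 0.04533 ≈ 10.8 ng/mL

10.8 ng/mL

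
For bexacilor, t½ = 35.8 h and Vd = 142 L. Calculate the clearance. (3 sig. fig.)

k = ln 2 / t½ = ln 2 / 35.8 = 0.01936 h⁻¹
CL = k · V = 0.01936 × 142 ≈ 2.75 L/h

2.75 L/h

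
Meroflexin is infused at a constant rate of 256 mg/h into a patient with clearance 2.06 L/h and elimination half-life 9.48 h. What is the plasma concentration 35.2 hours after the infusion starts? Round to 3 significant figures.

Css = rate / CL = 256 / 2.06 = 124.3 µg/mL
k = ln 2 / 9.48 = 0.07312 h⁻¹
C(t) = Css (1 − e^(−kt)) = 124.3 × (1 − e^(−2.574)) = 124.3 × 0.9237 ≈ 115 µg/mL

115 µg/mL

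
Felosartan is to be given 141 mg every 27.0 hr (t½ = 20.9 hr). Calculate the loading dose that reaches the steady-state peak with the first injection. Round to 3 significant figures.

k = ln 2 / 20.9 = 0.03316 hr⁻¹
Accumulation ratio R = 1 / (1 − e^(−kτ)) = 1 / (1 − e^(−0.03316×27.0)) = 1 / (1 − 0.4084) = 1.690
Loading dose = maintenance dose × R = 141 × 1.690 ≈ 238 mg

238 mg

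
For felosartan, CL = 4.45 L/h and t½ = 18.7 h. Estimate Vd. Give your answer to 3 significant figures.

120 L

k = ln 2 / t½ = ln 2 / 18.7 = 0.03707 h⁻¹
V = CL / k = 4.45 / 0.03707 ≈ 120 L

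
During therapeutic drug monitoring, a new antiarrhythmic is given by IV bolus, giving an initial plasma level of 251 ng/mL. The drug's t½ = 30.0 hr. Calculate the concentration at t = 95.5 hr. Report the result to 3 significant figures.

k = ln 2 / 30.0 = 0.02310 hr⁻¹
95.5 hr is 3.183 half-lives, so C = 251 × (1/2)^3.183 = 251 × 0.1101 ≈ 27.6 ng/mL

27.6 ng/mL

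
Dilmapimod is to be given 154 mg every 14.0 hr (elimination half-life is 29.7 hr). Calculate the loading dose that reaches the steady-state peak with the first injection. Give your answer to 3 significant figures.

k = ln 2 / 29.7 = 0.02334 hr⁻¹
Accumulation ratio R = 1 / (1 − e^(−kτ)) = 1 / (1 − e^(−0.02334×14.0)) = 1 / (1 − 0.7213) = 3.588
Loading dose = maintenance dose × R = 154 × 3.588 ≈ 553 mg

553 mg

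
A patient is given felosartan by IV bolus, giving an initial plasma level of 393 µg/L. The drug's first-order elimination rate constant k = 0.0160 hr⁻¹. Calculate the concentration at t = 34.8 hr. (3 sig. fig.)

225 µg/L

C(t) = C₀ e^(−kt) = 393 × e^(−0.01600 × 34.8) = 393 × e^(−0.5568) = 393 × 0.5730 ≈ 225 µg/L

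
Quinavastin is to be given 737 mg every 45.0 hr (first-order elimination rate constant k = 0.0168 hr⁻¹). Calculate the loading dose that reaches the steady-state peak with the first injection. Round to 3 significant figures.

Accumulation ratio R = 1 / (1 − e^(−kτ)) = 1 / (1 − e^(−0.01680×45.0)) = 1 / (1 − 0.4695) = 1.885
Loading dose = maintenance dose × R = 737 × 1.885 ≈ 1390 mg

1390 mg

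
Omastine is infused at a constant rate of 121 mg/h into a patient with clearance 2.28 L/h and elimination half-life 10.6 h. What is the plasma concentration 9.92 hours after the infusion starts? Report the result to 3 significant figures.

25.3 mg/L

Css = rate / CL = 121 / 2.28 = 53.07 mg/L
k = ln 2 / 10.6 = 0.06539 h⁻¹
C(t) = Css (1 − e^(−kt)) = 53.07 × (1 − e^(−0.6487)) = 53.07 × 0.4773 ≈ 25.3 mg/L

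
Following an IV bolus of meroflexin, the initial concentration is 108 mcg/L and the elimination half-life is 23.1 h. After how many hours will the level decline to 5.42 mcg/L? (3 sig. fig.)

99.7 hours

k = ln 2 / 23.1 = 0.03001 h⁻¹
C(t) = C₀ e^(−kt)  ⇒  t = ln(C₀/C) / k
t = ln(108/5.42) / 0.03001 = 2.992 / 0.03001 ≈ 99.7 hours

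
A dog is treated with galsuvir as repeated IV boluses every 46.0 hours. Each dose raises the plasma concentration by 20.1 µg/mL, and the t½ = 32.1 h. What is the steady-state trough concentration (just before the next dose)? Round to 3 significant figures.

k = ln 2 / 32.1 = 0.02159 h⁻¹
Fraction remaining after one interval: e^(−kτ) = e^(−0.02159 × 46.0) = 0.3704
R = 1 / (1 − 0.3704) = 1.588
Css,max = 20.1 × 1.588 = 31.92 µg/mL
Css,min = Css,max × e^(−kτ) = 31.92 × 0.3704 ≈ 11.8 µg/mL

11.8 µg/mL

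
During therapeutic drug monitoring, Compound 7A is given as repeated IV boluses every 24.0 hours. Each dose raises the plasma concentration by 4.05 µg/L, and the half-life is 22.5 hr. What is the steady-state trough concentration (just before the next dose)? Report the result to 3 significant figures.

k = ln 2 / 22.5 = 0.03081 hr⁻¹
Fraction remaining after one interval: e^(−kτ) = e^(−0.03081 × 24.0) = 0.4774
R = 1 / (1 − 0.4774) = 1.914
Css,max = 4.05 × 1.914 = 7.750 µg/L
Css,min = Css,max × e^(−kτ) = 7.750 × 0.4774 ≈ 3.70 µg/L

3.70 µg/L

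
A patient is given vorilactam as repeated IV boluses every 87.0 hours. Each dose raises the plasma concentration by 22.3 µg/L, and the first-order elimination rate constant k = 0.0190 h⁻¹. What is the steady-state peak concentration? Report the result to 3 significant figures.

Fraction remaining after one interval: e^(−kτ) = e^(−0.01900 × 87.0) = 0.1915
R = 1 / (1 − 0.1915) = 1.237
Css,max = 22.3 × 1.237 ≈ 27.6 µg/L

27.6 µg/L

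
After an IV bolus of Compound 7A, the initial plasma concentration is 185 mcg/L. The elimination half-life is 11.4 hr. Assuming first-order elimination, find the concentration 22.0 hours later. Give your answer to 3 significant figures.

48.6 mcg/L

k = ln 2 / 11.4 = 0.06080 hr⁻¹
22.0 hr is 1.930 half-lives, so C = 185 × (1/2)^1.930 = 185 × 0.2625 ≈ 48.6 mcg/L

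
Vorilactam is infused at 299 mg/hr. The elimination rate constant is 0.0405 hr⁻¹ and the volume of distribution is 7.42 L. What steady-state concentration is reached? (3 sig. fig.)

995 µg/mL

CL = k · V = 0.0405 × 7.42 = 0.3005 L/hr
Css = rate / CL = 299 / 0.3005 ≈ 995 µg/mL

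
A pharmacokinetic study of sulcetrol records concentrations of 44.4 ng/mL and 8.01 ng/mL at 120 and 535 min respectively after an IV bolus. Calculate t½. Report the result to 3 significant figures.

168 minutes

k = ln(C₁/C₂) / (t₂ − t₁) = ln(44.4/8.01) / (535 − 120)
  = 1.713 / 415.0 = 0.004127 min⁻¹
t½ = ln 2 / k = ln 2 / 0.004127 ≈ 168 minutes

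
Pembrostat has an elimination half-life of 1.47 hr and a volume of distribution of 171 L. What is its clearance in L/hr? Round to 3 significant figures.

k = ln 2 / t½ = ln 2 / 1.47 = 0.4715 hr⁻¹
CL = k · V = 0.4715 × 171 ≈ 80.6 L/hr

80.6 L/hr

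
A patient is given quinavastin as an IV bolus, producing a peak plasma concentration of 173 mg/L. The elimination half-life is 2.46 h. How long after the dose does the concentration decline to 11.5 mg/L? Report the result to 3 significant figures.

k = ln 2 / 2.46 = 0.2818 h⁻¹
C(t) = C₀ e^(−kt)  ⇒  t = ln(C₀/C) / k
t = ln(173/11.5) / 0.2818 = 2.711 / 0.2818 ≈ 9.62 hours

9.62 hours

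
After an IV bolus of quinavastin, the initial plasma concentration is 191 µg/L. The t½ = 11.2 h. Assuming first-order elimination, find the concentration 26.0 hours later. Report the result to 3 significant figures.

k = ln 2 / 11.2 = 0.06189 h⁻¹
C(t) = C₀ e^(−kt) = 191 × e^(−0.06189 × 26.0) = 191 × e^(−1.609) = 191 × 0.2001 ≈ 38.2 µg/L

38.2 µg/L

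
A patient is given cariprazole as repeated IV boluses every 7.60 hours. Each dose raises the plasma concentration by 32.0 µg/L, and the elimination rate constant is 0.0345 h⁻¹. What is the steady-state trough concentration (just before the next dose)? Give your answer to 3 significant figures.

107 µg/L

Fraction remaining after one interval: e^(−kτ) = e^(−0.03450 × 7.60) = 0.7694
R = 1 / (1 − 0.7694) = 4.336
Css,max = 32.0 × 4.336 = 138.7 µg/L
Css,min = Css,max × e^(−kτ) = 138.7 × 0.7694 ≈ 107 µg/L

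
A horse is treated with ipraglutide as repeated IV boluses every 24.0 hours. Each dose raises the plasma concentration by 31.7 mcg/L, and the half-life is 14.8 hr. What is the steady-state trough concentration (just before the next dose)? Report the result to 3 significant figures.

15.3 mcg/L

k = ln 2 / 14.8 = 0.04683 hr⁻¹
Fraction remaining after one interval: e^(−kτ) = e^(−0.04683 × 24.0) = 0.3250
R = 1 / (1 − 0.3250) = 1.481
Css,max = 31.7 × 1.481 = 46.96 mcg/L
Css,min = Css,max × e^(−kτ) = 46.96 × 0.3250 ≈ 15.3 mcg/L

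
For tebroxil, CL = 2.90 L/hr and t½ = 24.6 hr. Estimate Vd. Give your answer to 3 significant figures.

k = ln 2 / t½ = ln 2 / 24.6 = 0.02818 hr⁻¹
V = CL / k = 2.90 / 0.02818 ≈ 103 L

103 L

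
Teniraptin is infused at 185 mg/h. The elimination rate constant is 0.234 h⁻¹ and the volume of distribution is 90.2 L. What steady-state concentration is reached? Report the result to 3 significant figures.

8.76 mg/L

CL = k · V = 0.234 × 90.2 = 21.11 L/h
Css = rate / CL = 185 / 21.11 ≈ 8.76 mg/L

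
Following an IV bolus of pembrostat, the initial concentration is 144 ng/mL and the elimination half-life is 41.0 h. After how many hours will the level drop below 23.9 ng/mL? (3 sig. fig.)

106 hours

k = ln 2 / 41.0 = 0.01691 h⁻¹
C(t) = C₀ e^(−kt)  ⇒  t = ln(C₀/C) / k
t = ln(144/23.9) / 0.01691 = 1.796 / 0.01691 ≈ 106 hours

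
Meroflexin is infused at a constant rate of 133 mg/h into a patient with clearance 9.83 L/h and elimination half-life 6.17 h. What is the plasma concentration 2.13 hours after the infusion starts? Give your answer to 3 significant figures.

Css = rate / CL = 133 / 9.83 = 13.53 µg/mL
k = ln 2 / 6.17 = 0.1123 h⁻¹
C(t) = Css (1 − e^(−kt)) = 13.53 × (1 − e^(−0.2393)) = 13.53 × 0.2128 ≈ 2.88 µg/mL

2.88 µg/mL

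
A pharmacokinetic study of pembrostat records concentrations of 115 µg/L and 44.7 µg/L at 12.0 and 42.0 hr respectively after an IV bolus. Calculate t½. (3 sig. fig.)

22.0 hours

k = ln(C₁/C₂) / (t₂ − t₁) = ln(115/44.7) / (42.0 − 12.0)
  = 0.9450 / 30.00 = 0.03150 hr⁻¹
t½ = ln 2 / k = ln 2 / 0.03150 ≈ 22.0 hours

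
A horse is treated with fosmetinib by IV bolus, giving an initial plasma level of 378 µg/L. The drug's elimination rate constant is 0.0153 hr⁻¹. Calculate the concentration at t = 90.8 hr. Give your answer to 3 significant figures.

C(t) = C₀ e^(−kt) = 378 × e^(−0.01530 × 90.8) = 378 × e^(−1.389) = 378 × 0.2493 ≈ 94.2 µg/L

94.2 µg/L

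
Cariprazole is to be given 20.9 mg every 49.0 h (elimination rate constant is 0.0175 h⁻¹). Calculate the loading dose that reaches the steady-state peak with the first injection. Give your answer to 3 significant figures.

36.3 mg

Accumulation ratio R = 1 / (1 − e^(−kτ)) = 1 / (1 − e^(−0.01750×49.0)) = 1 / (1 − 0.4242) = 1.737
Loading dose = maintenance dose × R = 20.9 × 1.737 ≈ 36.3 mg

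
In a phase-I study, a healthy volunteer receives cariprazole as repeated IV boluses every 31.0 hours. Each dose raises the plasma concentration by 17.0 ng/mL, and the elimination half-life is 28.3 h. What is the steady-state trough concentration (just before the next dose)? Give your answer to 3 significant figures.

k = ln 2 / 28.3 = 0.02449 h⁻¹
Fraction remaining after one interval: e^(−kτ) = e^(−0.02449 × 31.0) = 0.4680
R = 1 / (1 − 0.4680) = 1.880
Css,max = 17.0 × 1.880 = 31.96 ng/mL
Css,min = Css,max × e^(−kτ) = 31.96 × 0.4680 ≈ 15.0 ng/mL

15.0 ng/mL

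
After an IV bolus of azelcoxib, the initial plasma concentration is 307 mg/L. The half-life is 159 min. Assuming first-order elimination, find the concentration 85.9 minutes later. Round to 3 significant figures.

211 mg/L

k = ln 2 / 159 = 0.004359 min⁻¹
85.9 min is 0.5403 half-lives, so C = 307 × (1/2)^0.5403 = 307 × 0.6877 ≈ 211 mg/L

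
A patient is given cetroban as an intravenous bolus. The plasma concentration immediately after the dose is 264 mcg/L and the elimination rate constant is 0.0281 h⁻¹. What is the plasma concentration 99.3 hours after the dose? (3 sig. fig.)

16.2 mcg/L

C(t) = C₀ e^(−kt) = 264 × e^(−0.02810 × 99.3) = 264 × e^(−2.790) = 264 × 0.06140 ≈ 16.2 mcg/L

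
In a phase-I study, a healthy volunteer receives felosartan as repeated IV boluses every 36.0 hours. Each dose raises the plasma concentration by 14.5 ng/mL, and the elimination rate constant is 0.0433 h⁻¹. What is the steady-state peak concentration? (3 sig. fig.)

Fraction remaining after one interval: e^(−kτ) = e^(−0.04330 × 36.0) = 0.2104
R = 1 / (1 − 0.2104) = 1.266
Css,max = 14.5 × 1.266 ≈ 18.4 ng/mL

18.4 ng/mL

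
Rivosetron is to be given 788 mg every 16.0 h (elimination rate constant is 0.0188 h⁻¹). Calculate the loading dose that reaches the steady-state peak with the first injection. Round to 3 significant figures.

3030 mg

Accumulation ratio R = 1 / (1 − e^(−kτ)) = 1 / (1 − e^(−0.01880×16.0)) = 1 / (1 − 0.7402) = 3.849
Loading dose = maintenance dose × R = 788 × 3.849 ≈ 3030 mg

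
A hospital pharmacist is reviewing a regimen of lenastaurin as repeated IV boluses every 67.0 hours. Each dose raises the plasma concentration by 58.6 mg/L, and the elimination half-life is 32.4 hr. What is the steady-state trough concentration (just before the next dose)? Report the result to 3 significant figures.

18.4 mg/L

k = ln 2 / 32.4 = 0.02139 hr⁻¹
Fraction remaining after one interval: e^(−kτ) = e^(−0.02139 × 67.0) = 0.2385
R = 1 / (1 − 0.2385) = 1.313
Css,max = 58.6 × 1.313 = 76.95 mg/L
Css,min = Css,max × e^(−kτ) = 76.95 × 0.2385 ≈ 18.4 mg/L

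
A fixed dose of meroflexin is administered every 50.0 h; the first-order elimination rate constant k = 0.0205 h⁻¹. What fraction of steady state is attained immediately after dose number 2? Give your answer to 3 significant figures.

f_n = 1 − e^(−nkτ) = 1 − e^(−2 × 0.02050 × 50.0) = 1 − e^(−2.050) = 1 − 0.1287 ≈ 0.871

0.871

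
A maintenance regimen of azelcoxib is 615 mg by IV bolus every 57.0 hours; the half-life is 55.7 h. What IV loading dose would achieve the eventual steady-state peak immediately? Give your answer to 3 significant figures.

k = ln 2 / 55.7 = 0.01244 h⁻¹
Accumulation ratio R = 1 / (1 − e^(−kτ)) = 1 / (1 − e^(−0.01244×57.0)) = 1 / (1 − 0.4920) = 1.968
Loading dose = maintenance dose × R = 615 × 1.968 ≈ 1210 mg

1210 mg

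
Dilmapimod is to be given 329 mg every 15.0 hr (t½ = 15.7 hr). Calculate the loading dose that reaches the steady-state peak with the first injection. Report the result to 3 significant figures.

679 mg

k = ln 2 / 15.7 = 0.04415 hr⁻¹
Accumulation ratio R = 1 / (1 − e^(−kτ)) = 1 / (1 − e^(−0.04415×15.0)) = 1 / (1 − 0.5157) = 2.065
Loading dose = maintenance dose × R = 329 × 2.065 ≈ 679 mg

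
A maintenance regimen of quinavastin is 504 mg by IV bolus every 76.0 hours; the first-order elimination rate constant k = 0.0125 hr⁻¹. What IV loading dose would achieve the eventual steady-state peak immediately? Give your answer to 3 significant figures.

822 mg

Accumulation ratio R = 1 / (1 − e^(−kτ)) = 1 / (1 − e^(−0.01250×76.0)) = 1 / (1 − 0.3867) = 1.631
Loading dose = maintenance dose × R = 504 × 1.631 ≈ 822 mg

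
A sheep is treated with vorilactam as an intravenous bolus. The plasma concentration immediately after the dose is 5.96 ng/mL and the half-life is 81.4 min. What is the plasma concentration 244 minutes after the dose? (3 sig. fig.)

0.746 ng/mL

k = ln 2 / 81.4 = 0.008515 min⁻¹
244 min is 2.998 half-lives, so C = 5.96 × (1/2)^2.998 = 5.96 × 0.1252 ≈ 0.746 ng/mL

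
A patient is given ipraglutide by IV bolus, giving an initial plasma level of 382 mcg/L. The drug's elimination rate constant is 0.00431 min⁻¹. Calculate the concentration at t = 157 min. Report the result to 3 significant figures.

194 mcg/L

C(t) = C₀ e^(−kt) = 382 × e^(−0.004310 × 157) = 382 × e^(−0.6767) = 382 × 0.5083 ≈ 194 mcg/L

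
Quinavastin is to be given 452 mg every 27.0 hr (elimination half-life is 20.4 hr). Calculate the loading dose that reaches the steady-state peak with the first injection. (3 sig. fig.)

k = ln 2 / 20.4 = 0.03398 hr⁻¹
Accumulation ratio R = 1 / (1 − e^(−kτ)) = 1 / (1 − e^(−0.03398×27.0)) = 1 / (1 − 0.3996) = 1.665
Loading dose = maintenance dose × R = 452 × 1.665 ≈ 753 mg

753 mg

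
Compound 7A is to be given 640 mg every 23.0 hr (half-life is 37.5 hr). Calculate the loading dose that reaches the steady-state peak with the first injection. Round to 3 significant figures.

k = ln 2 / 37.5 = 0.01848 hr⁻¹
Accumulation ratio R = 1 / (1 − e^(−kτ)) = 1 / (1 − e^(−0.01848×23.0)) = 1 / (1 − 0.6537) = 2.888
Loading dose = maintenance dose × R = 640 × 2.888 ≈ 1850 mg

1850 mg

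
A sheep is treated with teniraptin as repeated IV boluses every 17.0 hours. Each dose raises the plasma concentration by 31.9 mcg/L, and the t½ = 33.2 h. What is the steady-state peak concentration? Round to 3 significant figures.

107 mcg/L

k = ln 2 / 33.2 = 0.02088 h⁻¹
Fraction remaining after one interval: e^(−kτ) = e^(−0.02088 × 17.0) = 0.7012
R = 1 / (1 − 0.7012) = 3.347
Css,max = 31.9 × 3.347 ≈ 107 mcg/L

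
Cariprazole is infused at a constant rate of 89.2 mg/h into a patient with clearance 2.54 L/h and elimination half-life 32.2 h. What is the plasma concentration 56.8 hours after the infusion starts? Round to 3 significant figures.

24.8 µg/mL

Css = rate / CL = 89.2 / 2.54 = 35.12 µg/mL
k = ln 2 / 32.2 = 0.02153 h⁻¹
C(t) = Css (1 − e^(−kt)) = 35.12 × (1 − e^(−1.223)) = 35.12 × 0.7056 ≈ 24.8 µg/mL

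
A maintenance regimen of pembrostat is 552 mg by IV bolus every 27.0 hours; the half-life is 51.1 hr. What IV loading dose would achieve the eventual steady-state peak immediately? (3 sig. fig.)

k = ln 2 / 51.1 = 0.01356 hr⁻¹
Accumulation ratio R = 1 / (1 − e^(−kτ)) = 1 / (1 − e^(−0.01356×27.0)) = 1 / (1 − 0.6933) = 3.261
Loading dose = maintenance dose × R = 552 × 3.261 ≈ 1800 mg

1800 mg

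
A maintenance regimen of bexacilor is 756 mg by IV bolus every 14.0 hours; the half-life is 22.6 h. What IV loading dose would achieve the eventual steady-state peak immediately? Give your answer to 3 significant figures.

k = ln 2 / 22.6 = 0.03067 h⁻¹
Accumulation ratio R = 1 / (1 − e^(−kτ)) = 1 / (1 − e^(−0.03067×14.0)) = 1 / (1 − 0.6509) = 2.865
Loading dose = maintenance dose × R = 756 × 2.865 ≈ 2170 mg

2170 mg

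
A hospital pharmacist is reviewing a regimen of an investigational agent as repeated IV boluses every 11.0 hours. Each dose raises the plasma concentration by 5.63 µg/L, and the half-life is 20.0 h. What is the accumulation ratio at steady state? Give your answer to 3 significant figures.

k = ln 2 / 20.0 = 0.03466 h⁻¹
Fraction remaining after one interval: e^(−kτ) = e^(−0.03466 × 11.0) = 0.6830
R = 1 / (1 − 0.6830) = 1 / 0.3170 ≈ 3.15

3.15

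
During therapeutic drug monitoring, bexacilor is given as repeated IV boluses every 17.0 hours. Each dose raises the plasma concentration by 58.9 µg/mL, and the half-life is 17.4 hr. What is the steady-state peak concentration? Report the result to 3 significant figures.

120 µg/mL

k = ln 2 / 17.4 = 0.03984 hr⁻¹
Fraction remaining after one interval: e^(−kτ) = e^(−0.03984 × 17.0) = 0.5080
R = 1 / (1 − 0.5080) = 2.033
Css,max = 58.9 × 2.033 ≈ 120 µg/mL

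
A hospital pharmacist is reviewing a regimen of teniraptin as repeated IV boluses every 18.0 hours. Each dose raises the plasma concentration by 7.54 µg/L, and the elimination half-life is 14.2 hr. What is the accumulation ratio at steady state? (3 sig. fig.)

1.71

k = ln 2 / 14.2 = 0.04881 hr⁻¹
Fraction remaining after one interval: e^(−kτ) = e^(−0.04881 × 18.0) = 0.4153
R = 1 / (1 − 0.4153) = 1 / 0.5847 ≈ 1.71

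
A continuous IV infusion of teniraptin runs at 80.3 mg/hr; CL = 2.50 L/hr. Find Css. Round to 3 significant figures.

32.1 µg/mL

Css = infusion rate / CL = 80.3 / 2.50 ≈ 32.1 µg/mL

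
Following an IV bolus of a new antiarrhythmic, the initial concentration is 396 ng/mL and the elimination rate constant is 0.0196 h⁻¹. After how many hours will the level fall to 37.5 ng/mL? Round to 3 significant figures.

120 hours

C(t) = C₀ e^(−kt)  ⇒  t = ln(C₀/C) / k
t = ln(396/37.5) / 0.01960 = 2.357 / 0.01960 ≈ 120 hours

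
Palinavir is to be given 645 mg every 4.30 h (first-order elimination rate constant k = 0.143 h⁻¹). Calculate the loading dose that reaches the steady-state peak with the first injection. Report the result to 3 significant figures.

1400 mg

Accumulation ratio R = 1 / (1 − e^(−kτ)) = 1 / (1 − e^(−0.1430×4.30)) = 1 / (1 − 0.5407) = 2.177
Loading dose = maintenance dose × R = 645 × 2.177 ≈ 1400 mg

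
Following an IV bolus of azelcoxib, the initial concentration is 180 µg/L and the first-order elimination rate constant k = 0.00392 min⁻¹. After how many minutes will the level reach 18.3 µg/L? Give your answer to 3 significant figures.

583 minutes

C(t) = C₀ e^(−kt)  ⇒  t = ln(C₀/C) / k
t = ln(180/18.3) / 0.003920 = 2.286 / 0.003920 ≈ 583 minutes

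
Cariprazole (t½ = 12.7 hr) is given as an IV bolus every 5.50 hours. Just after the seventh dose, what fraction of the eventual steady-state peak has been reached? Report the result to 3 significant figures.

0.878

k = ln 2 / 12.7 = 0.05458 hr⁻¹
f_n = 1 − e^(−nkτ) = 1 − e^(−7 × 0.05458 × 5.50) = 1 − e^(−2.101) = 1 − 0.1223 ≈ 0.878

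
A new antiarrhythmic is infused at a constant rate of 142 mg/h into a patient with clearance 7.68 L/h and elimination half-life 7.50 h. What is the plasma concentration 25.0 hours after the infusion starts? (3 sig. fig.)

16.7 mg/L

Css = rate / CL = 142 / 7.68 = 18.49 mg/L
k = ln 2 / 7.50 = 0.09242 h⁻¹
C(t) = Css (1 − e^(−kt)) = 18.49 × (1 − e^(−2.310)) = 18.49 × 0.9008 ≈ 16.7 mg/L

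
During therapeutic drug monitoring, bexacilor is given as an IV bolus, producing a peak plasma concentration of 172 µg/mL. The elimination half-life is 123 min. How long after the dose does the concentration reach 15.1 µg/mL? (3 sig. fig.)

432 minutes

k = ln 2 / 123 = 0.005635 min⁻¹
C(t) = C₀ e^(−kt)  ⇒  t = ln(C₀/C) / k
t = ln(172/15.1) / 0.005635 = 2.433 / 0.005635 ≈ 432 minutes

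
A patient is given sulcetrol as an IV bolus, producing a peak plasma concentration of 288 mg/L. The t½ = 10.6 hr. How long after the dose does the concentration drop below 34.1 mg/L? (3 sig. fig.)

k = ln 2 / 10.6 = 0.06539 hr⁻¹
C(t) = C₀ e^(−kt)  ⇒  t = ln(C₀/C) / k
t = ln(288/34.1) / 0.06539 = 2.134 / 0.06539 ≈ 32.6 hours

32.6 hours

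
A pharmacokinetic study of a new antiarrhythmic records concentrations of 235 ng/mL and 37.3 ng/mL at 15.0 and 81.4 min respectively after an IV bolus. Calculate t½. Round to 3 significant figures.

k = ln(C₁/C₂) / (t₂ − t₁) = ln(235/37.3) / (81.4 − 15.0)
  = 1.841 / 66.40 = 0.02772 min⁻¹
t½ = ln 2 / k = ln 2 / 0.02772 ≈ 25.0 minutes

25.0 minutes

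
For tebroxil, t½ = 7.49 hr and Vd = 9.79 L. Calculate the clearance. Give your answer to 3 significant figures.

k = ln 2 / t½ = ln 2 / 7.49 = 0.09254 hr⁻¹
CL = k · V = 0.09254 × 9.79 ≈ 0.906 L/hr

0.906 L/hr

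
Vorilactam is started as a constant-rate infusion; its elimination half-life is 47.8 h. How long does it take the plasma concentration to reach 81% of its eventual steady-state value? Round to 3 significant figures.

115 hours

k = ln 2 / 47.8 = 0.01450 h⁻¹
f = 1 − e^(−kt)  ⇒  t = −ln(1 − f) / k
t = −ln(1 − 0.81) / 0.01450 = 1.661 / 0.01450 ≈ 115 hours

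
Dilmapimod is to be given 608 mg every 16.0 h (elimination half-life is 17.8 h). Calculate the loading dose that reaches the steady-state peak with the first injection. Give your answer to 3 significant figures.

k = ln 2 / 17.8 = 0.03894 h⁻¹
Accumulation ratio R = 1 / (1 − e^(−kτ)) = 1 / (1 − e^(−0.03894×16.0)) = 1 / (1 − 0.5363) = 2.157
Loading dose = maintenance dose × R = 608 × 2.157 ≈ 1310 mg

1310 mg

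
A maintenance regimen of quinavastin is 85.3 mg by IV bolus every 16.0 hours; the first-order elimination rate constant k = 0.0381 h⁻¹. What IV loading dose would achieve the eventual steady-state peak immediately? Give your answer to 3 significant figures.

187 mg

Accumulation ratio R = 1 / (1 − e^(−kτ)) = 1 / (1 − e^(−0.03810×16.0)) = 1 / (1 − 0.5436) = 2.191
Loading dose = maintenance dose × R = 85.3 × 2.191 ≈ 187 mg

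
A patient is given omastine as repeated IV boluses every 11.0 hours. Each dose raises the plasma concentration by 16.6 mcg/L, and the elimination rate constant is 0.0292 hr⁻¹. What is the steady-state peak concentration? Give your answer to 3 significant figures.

60.4 mcg/L

Fraction remaining after one interval: e^(−kτ) = e^(−0.02920 × 11.0) = 0.7253
R = 1 / (1 − 0.7253) = 3.640
Css,max = 16.6 × 3.640 ≈ 60.4 mcg/L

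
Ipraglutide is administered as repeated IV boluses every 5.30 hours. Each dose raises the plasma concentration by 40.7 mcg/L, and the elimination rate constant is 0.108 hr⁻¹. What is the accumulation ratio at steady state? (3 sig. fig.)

Fraction remaining after one interval: e^(−kτ) = e^(−0.1080 × 5.30) = 0.5642
R = 1 / (1 − 0.5642) = 1 / 0.4358 ≈ 2.29

2.29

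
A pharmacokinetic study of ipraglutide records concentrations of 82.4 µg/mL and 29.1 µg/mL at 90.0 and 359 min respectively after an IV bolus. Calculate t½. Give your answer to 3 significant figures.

k = ln(C₁/C₂) / (t₂ − t₁) = ln(82.4/29.1) / (359 − 90.0)
  = 1.041 / 269.0 = 0.003869 min⁻¹
t½ = ln 2 / k = ln 2 / 0.003869 ≈ 179 minutes

179 minutes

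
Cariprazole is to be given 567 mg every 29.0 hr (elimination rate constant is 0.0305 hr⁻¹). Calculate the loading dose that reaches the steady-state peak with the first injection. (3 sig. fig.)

966 mg

Accumulation ratio R = 1 / (1 − e^(−kτ)) = 1 / (1 − e^(−0.03050×29.0)) = 1 / (1 − 0.4129) = 1.703
Loading dose = maintenance dose × R = 567 × 1.703 ≈ 966 mg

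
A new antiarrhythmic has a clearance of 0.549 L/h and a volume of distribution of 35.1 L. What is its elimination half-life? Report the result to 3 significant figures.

44.3 hours

k = CL / V = 0.549 / 35.1 = 0.01564 h⁻¹
t½ = ln 2 / k = ln 2 / 0.01564 ≈ 44.3 hours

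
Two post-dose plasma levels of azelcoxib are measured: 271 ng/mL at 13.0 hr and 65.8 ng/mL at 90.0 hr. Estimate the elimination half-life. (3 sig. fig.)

37.7 hours

k = ln(C₁/C₂) / (t₂ − t₁) = ln(271/65.8) / (90.0 − 13.0)
  = 1.415 / 77.00 = 0.01838 hr⁻¹
t½ = ln 2 / k = ln 2 / 0.01838 ≈ 37.7 hours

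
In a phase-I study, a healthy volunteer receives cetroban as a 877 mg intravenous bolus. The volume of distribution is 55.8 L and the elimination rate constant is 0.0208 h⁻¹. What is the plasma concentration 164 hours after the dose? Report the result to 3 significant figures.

C₀ = dose / V = 877 / 55.8 = 15.72 µg/mL
C(t) = C₀ e^(−kt) = 15.72 × e^(−0.02080 × 164) = 15.72 × e^(−3.411) = 15.72 × 0.03300 ≈ 0.519 µg/mL

0.519 µg/mL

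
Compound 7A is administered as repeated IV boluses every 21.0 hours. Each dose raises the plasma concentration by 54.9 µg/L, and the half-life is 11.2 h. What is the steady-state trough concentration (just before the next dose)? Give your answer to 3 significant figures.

20.6 µg/L

k = ln 2 / 11.2 = 0.06189 h⁻¹
Fraction remaining after one interval: e^(−kτ) = e^(−0.06189 × 21.0) = 0.2726
R = 1 / (1 − 0.2726) = 1.375
Css,max = 54.9 × 1.375 = 75.48 µg/L
Css,min = Css,max × e^(−kτ) = 75.48 × 0.2726 ≈ 20.6 µg/L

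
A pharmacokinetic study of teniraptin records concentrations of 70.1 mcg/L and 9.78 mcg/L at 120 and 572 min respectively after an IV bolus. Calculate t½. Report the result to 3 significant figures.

159 minutes

k = ln(C₁/C₂) / (t₂ − t₁) = ln(70.1/9.78) / (572 − 120)
  = 1.970 / 452.0 = 0.004357 min⁻¹
t½ = ln 2 / k = ln 2 / 0.004357 ≈ 159 minutes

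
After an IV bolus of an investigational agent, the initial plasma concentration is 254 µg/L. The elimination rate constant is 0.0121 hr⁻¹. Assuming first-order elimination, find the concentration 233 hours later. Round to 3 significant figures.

15.2 µg/L

C(t) = C₀ e^(−kt) = 254 × e^(−0.01210 × 233) = 254 × e^(−2.819) = 254 × 0.05965 ≈ 15.2 µg/L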